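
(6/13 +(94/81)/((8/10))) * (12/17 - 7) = -430889/35802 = -12.04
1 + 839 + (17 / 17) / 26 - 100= 19241 / 26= 740.04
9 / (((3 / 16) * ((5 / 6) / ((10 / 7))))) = 576 / 7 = 82.29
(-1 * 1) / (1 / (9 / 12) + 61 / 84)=-0.49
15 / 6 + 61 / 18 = 5.89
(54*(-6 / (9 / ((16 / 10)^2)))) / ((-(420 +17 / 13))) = 29952 / 136925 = 0.22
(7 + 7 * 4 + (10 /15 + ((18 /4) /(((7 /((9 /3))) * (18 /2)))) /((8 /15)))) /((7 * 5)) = 12119 /11760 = 1.03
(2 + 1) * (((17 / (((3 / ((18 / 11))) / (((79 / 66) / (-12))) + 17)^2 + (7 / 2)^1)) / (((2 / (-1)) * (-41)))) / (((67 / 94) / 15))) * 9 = 1346370930 / 61760801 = 21.80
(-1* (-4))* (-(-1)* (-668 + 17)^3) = -1103577804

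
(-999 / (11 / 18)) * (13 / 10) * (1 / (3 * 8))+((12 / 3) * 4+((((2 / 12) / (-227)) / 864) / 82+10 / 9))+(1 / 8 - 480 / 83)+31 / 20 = -75.54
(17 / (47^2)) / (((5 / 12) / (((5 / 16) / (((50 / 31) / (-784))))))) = -154938 / 55225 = -2.81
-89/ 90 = -0.99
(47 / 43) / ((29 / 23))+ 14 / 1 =18539 / 1247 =14.87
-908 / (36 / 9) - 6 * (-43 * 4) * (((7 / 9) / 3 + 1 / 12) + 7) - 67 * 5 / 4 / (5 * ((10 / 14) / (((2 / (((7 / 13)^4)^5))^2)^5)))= -948915932994200769465350269398294454263541473510129714970426990807356988652328159018295243107621475533509713908801111131830246821642375451086028441328998845418962802983049340439530900373469131644063784606657600118599834022862543 / 67254674729878010410835783218822373527409069251094359242536614825940094219155971618549602524417340323312562310194940591118977587923680229066683420290041677722669360771435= -14109293321325709374388590000000000000000000000000000000000.00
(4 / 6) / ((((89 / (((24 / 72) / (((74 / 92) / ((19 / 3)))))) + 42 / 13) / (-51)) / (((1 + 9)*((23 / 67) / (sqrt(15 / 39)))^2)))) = -5313280232 / 1894308621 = -2.80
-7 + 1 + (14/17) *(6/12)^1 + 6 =7/17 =0.41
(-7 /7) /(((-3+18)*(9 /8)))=-8 /135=-0.06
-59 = -59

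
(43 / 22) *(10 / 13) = 215 / 143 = 1.50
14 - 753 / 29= -347 / 29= -11.97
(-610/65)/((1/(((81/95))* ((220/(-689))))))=434808/170183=2.55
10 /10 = 1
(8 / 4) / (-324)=-0.01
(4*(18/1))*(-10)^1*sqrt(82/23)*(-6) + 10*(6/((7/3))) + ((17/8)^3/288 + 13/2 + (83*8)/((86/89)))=31930495133/44384256 + 4320*sqrt(1886)/23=8876.34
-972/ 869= -1.12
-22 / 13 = -1.69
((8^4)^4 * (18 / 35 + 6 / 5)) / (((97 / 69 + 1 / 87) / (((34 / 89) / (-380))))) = -14362401424149577728 / 41962165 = -342270267135.87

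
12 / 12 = 1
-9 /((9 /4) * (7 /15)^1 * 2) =-30 /7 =-4.29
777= 777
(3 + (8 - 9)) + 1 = 3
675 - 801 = -126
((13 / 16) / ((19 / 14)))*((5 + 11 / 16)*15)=124215 / 2432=51.08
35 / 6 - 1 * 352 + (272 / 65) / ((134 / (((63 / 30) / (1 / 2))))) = -45209539 / 130650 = -346.04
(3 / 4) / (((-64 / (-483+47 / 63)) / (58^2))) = 12775631 / 672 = 19011.36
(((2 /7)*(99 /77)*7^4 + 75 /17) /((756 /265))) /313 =0.99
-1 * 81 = -81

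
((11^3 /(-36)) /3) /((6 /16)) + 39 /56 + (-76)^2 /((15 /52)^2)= 7867977391 /113400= 69382.52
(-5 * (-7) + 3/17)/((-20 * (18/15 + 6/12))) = -299/289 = -1.03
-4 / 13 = -0.31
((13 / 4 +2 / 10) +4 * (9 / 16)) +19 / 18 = 304 / 45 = 6.76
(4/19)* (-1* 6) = -24/19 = -1.26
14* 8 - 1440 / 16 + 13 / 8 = 189 / 8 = 23.62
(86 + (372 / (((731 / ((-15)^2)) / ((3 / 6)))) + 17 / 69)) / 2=7237831 / 100878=71.75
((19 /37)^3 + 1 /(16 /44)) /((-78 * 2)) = -194873 /10535824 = -0.02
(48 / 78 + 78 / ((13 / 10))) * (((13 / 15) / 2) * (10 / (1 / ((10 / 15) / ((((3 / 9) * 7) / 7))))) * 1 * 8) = 4202.67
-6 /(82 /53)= -3.88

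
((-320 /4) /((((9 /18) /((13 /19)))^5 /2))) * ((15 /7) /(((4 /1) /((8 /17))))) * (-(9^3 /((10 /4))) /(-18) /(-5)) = 184779159552 /294655781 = 627.10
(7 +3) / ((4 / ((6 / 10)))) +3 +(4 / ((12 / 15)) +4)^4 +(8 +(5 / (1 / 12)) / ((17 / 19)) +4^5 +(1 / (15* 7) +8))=27391069 / 3570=7672.57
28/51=0.55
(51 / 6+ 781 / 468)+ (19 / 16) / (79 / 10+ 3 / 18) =2336701 / 226512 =10.32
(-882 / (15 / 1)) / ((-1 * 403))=294 / 2015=0.15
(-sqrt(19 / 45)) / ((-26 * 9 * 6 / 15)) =sqrt(95) / 1404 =0.01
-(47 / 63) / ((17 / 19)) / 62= -893 / 66402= -0.01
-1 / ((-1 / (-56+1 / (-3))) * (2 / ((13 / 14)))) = -2197 / 84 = -26.15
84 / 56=3 / 2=1.50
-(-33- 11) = 44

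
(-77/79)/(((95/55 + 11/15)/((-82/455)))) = 14883/208481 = 0.07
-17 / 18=-0.94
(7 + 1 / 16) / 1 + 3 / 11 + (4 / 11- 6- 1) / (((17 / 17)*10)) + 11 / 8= 7081 / 880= 8.05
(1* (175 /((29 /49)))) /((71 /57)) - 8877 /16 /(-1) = 26098143 /32944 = 792.20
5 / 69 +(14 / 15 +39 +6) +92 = 47612 / 345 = 138.01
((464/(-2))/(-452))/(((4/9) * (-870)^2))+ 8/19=5243219/12452600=0.42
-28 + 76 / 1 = 48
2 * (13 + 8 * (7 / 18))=290 / 9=32.22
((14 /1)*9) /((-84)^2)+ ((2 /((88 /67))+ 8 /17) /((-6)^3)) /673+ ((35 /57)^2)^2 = 47613407786573 /297580255134624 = 0.16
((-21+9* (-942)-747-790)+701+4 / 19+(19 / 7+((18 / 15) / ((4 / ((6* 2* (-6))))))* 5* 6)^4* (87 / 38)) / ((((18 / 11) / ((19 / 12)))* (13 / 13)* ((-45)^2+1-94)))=398393541962204855 / 2003932224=198805896.32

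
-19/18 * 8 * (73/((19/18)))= -584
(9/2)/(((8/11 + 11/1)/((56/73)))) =924/3139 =0.29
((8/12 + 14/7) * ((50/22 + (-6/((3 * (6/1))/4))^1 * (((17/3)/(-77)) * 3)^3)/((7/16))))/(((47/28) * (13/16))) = 25660432384/2510474967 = 10.22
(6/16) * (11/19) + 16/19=161/152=1.06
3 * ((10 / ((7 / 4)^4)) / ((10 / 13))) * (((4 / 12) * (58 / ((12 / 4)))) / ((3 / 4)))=772096 / 21609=35.73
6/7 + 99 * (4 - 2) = 198.86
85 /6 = 14.17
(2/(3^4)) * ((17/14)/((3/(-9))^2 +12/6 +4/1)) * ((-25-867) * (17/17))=-15164/3465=-4.38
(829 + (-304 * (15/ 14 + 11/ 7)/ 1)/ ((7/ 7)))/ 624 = 179/ 4368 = 0.04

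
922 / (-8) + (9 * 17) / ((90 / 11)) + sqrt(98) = -1931 / 20 + 7 * sqrt(2) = -86.65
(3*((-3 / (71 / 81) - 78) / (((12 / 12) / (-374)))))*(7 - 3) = 25945128 / 71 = 365424.34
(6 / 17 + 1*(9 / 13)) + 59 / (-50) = -1489 / 11050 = -0.13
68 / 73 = 0.93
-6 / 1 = -6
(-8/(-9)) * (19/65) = 152/585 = 0.26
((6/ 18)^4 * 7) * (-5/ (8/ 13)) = -455/ 648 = -0.70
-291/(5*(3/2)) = -194/5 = -38.80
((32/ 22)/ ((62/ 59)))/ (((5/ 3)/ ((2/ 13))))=2832/ 22165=0.13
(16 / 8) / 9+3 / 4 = 35 / 36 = 0.97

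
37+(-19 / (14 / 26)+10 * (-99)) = -6918 / 7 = -988.29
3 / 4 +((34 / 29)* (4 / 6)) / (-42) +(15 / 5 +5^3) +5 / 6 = 129.56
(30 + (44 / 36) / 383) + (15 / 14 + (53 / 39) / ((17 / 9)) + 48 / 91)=344709905 / 10665018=32.32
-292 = -292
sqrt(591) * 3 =3 * sqrt(591) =72.93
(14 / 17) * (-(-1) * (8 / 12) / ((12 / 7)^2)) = 343 / 1836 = 0.19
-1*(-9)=9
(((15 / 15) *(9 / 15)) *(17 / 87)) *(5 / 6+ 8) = 901 / 870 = 1.04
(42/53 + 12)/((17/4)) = 2712/901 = 3.01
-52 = -52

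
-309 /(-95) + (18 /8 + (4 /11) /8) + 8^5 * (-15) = -2054530409 /4180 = -491514.45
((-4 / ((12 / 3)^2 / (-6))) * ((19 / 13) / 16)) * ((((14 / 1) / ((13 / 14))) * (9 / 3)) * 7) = 58653 / 1352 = 43.38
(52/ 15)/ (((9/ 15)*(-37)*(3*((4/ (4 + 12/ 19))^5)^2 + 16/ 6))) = -1381115985154048/ 29710146630327711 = -0.05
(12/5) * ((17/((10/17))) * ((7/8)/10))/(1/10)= 6069/100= 60.69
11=11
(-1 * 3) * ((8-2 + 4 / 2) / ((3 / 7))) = -56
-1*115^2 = -13225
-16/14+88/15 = 496/105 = 4.72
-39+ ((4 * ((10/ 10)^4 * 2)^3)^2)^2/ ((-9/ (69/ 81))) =-24126725/ 243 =-99286.93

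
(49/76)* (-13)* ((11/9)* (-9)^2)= -63063/76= -829.78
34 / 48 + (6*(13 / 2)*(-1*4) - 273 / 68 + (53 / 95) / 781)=-4822430791 / 30271560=-159.31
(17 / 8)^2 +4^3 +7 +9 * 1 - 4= 5153 / 64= 80.52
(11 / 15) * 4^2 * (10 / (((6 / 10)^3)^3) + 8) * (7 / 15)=24256495648 / 4428675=5477.15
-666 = -666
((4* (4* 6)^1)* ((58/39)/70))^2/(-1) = -861184/207025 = -4.16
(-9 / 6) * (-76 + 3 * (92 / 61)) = 6540 / 61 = 107.21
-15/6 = -5/2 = -2.50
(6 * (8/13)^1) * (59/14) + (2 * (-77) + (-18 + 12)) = -13144/91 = -144.44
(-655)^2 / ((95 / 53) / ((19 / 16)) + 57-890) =-22738325 / 44069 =-515.97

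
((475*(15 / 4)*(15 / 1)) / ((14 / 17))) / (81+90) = 10625 / 56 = 189.73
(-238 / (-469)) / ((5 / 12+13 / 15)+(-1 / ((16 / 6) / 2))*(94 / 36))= -0.75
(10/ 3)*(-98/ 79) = -980/ 237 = -4.14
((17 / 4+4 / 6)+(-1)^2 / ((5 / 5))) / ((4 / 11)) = 781 / 48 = 16.27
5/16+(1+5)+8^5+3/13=6817105/208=32774.54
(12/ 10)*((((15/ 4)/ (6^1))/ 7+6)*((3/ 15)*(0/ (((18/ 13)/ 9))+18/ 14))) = 9207/ 4900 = 1.88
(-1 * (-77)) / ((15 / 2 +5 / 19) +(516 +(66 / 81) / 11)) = 79002 / 537457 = 0.15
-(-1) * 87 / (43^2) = 87 / 1849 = 0.05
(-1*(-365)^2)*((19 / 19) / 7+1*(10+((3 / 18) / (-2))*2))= -55821275 / 42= -1329077.98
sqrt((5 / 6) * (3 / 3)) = sqrt(30) / 6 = 0.91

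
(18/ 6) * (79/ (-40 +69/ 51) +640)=419137/ 219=1913.87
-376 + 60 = -316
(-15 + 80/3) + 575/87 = 530/29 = 18.28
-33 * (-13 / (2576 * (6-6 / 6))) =429 / 12880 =0.03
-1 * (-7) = 7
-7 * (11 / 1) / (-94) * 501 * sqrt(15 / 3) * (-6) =-115731 * sqrt(5) / 47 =-5506.01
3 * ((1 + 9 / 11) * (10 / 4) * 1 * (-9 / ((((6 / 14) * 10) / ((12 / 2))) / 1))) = -1890 / 11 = -171.82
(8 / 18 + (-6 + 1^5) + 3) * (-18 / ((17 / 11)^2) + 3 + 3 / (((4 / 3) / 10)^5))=-1536117737 / 13872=-110735.13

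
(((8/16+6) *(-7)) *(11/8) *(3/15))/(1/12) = -3003/20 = -150.15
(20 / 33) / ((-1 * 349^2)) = -20 / 4019433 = -0.00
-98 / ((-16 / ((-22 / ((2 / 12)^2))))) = -4851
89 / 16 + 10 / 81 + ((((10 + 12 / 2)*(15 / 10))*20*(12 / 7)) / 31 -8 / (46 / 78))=120728375 / 6468336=18.66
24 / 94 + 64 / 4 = 764 / 47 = 16.26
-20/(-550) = 2/55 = 0.04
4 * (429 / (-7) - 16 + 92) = 412 / 7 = 58.86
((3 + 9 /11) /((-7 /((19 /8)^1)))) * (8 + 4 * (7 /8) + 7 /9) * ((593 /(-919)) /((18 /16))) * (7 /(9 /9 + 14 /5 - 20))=-87150245 /22108383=-3.94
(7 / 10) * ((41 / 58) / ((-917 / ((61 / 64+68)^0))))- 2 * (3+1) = -607881 / 75980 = -8.00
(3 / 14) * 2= 3 / 7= 0.43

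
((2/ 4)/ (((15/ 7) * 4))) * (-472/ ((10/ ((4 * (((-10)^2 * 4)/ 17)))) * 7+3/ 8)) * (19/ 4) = -62776/ 537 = -116.90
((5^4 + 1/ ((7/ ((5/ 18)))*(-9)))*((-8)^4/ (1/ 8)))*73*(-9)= -847681699840/ 63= -13455265076.83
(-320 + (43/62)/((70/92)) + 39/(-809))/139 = -280127014/122009335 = -2.30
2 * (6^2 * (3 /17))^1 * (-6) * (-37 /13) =47952 /221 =216.98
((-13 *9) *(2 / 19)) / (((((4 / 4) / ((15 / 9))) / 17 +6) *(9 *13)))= -170 / 9747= -0.02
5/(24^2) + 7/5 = 4057/2880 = 1.41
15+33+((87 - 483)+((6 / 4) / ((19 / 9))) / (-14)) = -348.05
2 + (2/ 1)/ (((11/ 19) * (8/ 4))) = 41/ 11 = 3.73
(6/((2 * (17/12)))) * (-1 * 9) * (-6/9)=216/17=12.71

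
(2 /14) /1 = 1 /7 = 0.14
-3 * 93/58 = -279/58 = -4.81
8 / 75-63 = -4717 / 75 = -62.89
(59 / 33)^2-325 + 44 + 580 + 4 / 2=331270 / 1089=304.20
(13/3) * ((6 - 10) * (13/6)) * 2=-676/9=-75.11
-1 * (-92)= 92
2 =2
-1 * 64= -64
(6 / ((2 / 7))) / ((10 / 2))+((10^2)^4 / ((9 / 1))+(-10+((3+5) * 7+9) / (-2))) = 999996553 / 90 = 11111072.81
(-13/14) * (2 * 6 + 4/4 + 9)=-143/7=-20.43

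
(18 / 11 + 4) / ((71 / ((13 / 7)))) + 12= 66410 / 5467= 12.15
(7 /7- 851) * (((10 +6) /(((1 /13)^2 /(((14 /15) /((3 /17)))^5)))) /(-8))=8775672403062656 /7381125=1188934261.79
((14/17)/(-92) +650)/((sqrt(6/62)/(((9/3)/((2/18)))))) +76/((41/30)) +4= 2444/41 +4574637 * sqrt(93)/782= 56474.19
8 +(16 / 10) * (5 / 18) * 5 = 92 / 9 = 10.22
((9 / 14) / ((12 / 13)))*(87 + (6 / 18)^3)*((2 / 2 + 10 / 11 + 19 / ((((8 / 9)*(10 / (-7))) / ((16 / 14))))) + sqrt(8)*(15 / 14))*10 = -8508175 / 924 + 381875*sqrt(2) / 294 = -7371.07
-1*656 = -656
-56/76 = -14/19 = -0.74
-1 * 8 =-8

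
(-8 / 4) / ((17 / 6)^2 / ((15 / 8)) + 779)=-270 / 105743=-0.00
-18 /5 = -3.60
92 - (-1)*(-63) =29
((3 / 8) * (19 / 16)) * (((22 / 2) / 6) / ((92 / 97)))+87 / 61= 3285677 / 1436672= 2.29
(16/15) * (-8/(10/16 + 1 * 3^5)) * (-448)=458752/29235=15.69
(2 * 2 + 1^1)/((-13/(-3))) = 15/13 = 1.15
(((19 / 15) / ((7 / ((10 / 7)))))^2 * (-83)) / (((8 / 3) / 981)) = -9797901 / 4802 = -2040.38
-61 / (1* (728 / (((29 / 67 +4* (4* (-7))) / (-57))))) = -35075 / 213864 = -0.16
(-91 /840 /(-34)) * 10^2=65 /204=0.32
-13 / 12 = -1.08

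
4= 4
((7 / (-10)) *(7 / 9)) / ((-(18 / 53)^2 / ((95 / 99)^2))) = 248442005 / 57159432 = 4.35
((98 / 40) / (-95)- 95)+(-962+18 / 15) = -2006069 / 1900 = -1055.83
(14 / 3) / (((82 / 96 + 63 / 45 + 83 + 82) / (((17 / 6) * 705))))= 2237200 / 40141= 55.73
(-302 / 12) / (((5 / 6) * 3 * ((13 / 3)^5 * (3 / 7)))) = -28539 / 1856465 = -0.02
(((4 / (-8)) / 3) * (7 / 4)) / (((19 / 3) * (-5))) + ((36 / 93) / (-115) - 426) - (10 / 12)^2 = -2080926167 / 4876920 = -426.69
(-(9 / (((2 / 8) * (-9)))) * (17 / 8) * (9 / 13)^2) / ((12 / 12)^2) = 1377 / 338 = 4.07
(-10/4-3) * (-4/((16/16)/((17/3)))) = 374/3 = 124.67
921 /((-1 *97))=-921 /97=-9.49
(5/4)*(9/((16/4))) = 45/16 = 2.81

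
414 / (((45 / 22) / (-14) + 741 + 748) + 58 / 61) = 7778232 / 27990451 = 0.28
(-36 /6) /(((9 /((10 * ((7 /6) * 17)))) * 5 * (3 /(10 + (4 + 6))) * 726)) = -2380 /9801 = -0.24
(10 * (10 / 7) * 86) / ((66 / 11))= 4300 / 21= 204.76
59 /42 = 1.40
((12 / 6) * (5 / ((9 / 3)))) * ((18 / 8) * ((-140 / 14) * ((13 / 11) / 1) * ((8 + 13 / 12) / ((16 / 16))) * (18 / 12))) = -1207.67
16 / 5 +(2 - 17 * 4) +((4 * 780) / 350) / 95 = -208498 / 3325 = -62.71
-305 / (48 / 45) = -4575 / 16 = -285.94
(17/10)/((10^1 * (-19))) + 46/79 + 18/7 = 3304199/1050700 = 3.14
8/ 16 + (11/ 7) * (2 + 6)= 183/ 14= 13.07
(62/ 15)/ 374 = 31/ 2805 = 0.01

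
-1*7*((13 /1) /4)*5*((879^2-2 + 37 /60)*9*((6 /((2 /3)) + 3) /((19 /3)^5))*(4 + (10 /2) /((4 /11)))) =-655053463194039 /39617584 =-16534412.17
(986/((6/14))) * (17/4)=58667/6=9777.83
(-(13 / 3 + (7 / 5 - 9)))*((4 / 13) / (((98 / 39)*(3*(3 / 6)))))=4 / 15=0.27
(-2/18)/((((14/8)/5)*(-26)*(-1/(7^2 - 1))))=-160/273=-0.59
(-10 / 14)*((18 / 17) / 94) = -45 / 5593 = -0.01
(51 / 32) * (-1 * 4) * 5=-255 / 8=-31.88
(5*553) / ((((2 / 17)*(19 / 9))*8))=423045 / 304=1391.60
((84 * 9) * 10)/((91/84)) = 90720/13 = 6978.46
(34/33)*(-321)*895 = -3256010/11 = -296000.91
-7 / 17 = -0.41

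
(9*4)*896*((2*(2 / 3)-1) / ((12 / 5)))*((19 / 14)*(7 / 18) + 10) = 424480 / 9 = 47164.44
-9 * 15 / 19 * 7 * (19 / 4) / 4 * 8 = -945 / 2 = -472.50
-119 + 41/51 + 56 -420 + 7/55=-1352203/2805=-482.07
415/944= 0.44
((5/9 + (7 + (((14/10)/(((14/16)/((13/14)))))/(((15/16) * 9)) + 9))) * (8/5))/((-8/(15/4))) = -79057/6300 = -12.55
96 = 96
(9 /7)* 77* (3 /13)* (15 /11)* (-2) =-810 /13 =-62.31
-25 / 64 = -0.39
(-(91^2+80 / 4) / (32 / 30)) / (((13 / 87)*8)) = -10832805 / 1664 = -6510.10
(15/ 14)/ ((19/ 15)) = 225/ 266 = 0.85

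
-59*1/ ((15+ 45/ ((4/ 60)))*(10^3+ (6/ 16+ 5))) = -236/ 2774835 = -0.00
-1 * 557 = -557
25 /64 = 0.39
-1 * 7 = -7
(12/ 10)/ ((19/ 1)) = 6/ 95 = 0.06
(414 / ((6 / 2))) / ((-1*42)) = -23 / 7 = -3.29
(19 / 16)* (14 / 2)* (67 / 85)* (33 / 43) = 294063 / 58480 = 5.03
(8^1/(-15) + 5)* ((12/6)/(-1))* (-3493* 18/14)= 200598/5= 40119.60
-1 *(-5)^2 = -25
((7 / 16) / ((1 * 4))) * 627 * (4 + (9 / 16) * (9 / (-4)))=768075 / 4096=187.52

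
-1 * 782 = -782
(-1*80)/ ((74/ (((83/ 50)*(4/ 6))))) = -664/ 555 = -1.20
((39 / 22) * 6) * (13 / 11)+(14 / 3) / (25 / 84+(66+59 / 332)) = 354434321 / 28039693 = 12.64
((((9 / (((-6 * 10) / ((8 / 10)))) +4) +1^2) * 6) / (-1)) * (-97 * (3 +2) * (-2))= -142008 / 5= -28401.60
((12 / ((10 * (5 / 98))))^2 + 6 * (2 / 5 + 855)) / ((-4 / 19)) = -33758193 / 1250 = -27006.55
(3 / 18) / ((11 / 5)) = 5 / 66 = 0.08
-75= -75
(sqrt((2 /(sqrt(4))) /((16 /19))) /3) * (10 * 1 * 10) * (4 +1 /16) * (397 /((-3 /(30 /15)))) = -645125 * sqrt(19) /72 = -39056.04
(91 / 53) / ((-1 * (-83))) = 91 / 4399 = 0.02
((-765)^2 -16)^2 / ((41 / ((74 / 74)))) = 342469573681 / 41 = 8352916431.24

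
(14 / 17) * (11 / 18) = 77 / 153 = 0.50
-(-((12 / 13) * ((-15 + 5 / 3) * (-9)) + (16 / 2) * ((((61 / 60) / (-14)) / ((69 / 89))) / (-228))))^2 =-5658446695578546529 / 461140406672400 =-12270.55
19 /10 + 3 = 49 /10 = 4.90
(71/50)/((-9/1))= -71/450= -0.16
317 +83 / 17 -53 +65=5676 / 17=333.88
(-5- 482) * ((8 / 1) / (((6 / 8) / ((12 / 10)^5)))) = -40393728 / 3125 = -12925.99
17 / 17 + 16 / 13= 2.23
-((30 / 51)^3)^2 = -1000000 / 24137569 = -0.04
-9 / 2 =-4.50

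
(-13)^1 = -13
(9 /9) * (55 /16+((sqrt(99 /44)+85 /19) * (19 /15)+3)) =3361 /240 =14.00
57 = 57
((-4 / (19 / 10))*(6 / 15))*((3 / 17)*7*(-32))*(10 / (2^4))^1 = 6720 / 323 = 20.80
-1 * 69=-69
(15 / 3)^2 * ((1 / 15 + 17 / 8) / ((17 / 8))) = 1315 / 51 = 25.78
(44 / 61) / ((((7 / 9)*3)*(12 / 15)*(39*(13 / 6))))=330 / 72163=0.00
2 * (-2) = -4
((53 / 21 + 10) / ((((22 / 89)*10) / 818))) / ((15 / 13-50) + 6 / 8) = -248910038 / 2888655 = -86.17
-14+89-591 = -516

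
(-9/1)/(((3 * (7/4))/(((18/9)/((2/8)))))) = -96/7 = -13.71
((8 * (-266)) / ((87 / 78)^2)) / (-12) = 359632 / 2523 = 142.54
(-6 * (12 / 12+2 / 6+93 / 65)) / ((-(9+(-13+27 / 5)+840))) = 154 / 7813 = 0.02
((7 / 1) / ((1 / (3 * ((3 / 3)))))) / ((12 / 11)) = 77 / 4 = 19.25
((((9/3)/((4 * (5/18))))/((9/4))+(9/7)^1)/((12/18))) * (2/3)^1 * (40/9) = 232/21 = 11.05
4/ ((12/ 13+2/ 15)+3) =780/ 791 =0.99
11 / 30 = 0.37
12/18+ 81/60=121/60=2.02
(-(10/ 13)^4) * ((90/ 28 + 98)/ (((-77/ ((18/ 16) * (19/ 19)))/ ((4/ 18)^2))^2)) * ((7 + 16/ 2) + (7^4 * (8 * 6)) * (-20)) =34894306250/ 820638819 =42.52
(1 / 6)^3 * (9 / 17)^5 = 2187 / 11358856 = 0.00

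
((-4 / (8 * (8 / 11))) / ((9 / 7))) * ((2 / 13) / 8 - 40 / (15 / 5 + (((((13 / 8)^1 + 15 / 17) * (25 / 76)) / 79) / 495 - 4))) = -1177565036417 / 55027372608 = -21.40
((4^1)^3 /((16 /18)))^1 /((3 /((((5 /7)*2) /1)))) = 240 /7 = 34.29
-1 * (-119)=119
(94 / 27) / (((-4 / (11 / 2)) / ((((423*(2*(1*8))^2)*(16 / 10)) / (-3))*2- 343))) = 299472767 / 540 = 554579.20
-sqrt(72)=-6*sqrt(2)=-8.49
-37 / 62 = -0.60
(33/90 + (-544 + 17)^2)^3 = 578401186987998670841/27000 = 21422266184740691.51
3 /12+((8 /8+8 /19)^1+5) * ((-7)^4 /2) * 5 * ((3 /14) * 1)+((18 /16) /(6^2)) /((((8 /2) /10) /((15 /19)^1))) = 8259.39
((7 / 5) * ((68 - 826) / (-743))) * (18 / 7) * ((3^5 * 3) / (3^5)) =40932 / 3715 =11.02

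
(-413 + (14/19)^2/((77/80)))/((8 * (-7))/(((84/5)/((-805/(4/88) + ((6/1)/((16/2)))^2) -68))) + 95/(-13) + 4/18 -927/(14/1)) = -10730754216/1539870309725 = -0.01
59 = 59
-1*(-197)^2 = -38809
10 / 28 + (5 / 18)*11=215 / 63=3.41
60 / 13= 4.62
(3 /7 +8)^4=12117361 /2401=5046.80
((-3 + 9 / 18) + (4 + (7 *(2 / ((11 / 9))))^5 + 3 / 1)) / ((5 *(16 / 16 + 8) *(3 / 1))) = 7057487579 / 4831530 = 1460.71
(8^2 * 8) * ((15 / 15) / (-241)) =-512 / 241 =-2.12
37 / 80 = 0.46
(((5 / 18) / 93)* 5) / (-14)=-25 / 23436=-0.00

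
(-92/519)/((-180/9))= 23/2595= 0.01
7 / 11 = 0.64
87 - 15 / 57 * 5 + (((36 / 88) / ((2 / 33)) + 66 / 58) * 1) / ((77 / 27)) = 15010691 / 169708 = 88.45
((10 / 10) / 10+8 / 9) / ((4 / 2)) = 89 / 180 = 0.49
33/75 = 11/25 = 0.44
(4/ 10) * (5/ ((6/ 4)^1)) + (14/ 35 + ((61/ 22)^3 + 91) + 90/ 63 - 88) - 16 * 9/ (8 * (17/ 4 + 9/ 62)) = 2849633393/ 121866360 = 23.38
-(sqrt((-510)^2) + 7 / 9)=-4597 / 9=-510.78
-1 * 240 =-240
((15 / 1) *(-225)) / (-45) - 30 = 45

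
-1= -1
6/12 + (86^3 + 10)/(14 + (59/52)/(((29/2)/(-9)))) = 959197553/20050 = 47840.28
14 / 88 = 7 / 44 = 0.16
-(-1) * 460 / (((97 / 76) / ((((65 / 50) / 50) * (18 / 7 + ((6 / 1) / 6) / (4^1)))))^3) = 170883436690031 / 1956542743750000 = 0.09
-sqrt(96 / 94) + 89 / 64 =89 / 64-4 * sqrt(141) / 47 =0.38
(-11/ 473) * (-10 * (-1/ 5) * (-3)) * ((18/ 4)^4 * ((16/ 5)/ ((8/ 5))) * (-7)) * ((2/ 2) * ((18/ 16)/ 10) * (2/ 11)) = -1240029/ 75680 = -16.39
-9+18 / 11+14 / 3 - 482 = -15995 / 33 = -484.70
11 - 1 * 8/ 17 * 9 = 6.76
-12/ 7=-1.71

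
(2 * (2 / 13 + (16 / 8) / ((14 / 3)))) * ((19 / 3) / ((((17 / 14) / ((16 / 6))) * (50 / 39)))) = 16112 / 1275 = 12.64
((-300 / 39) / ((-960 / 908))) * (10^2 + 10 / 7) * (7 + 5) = 805850 / 91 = 8855.49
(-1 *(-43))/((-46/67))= -2881/46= -62.63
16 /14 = 1.14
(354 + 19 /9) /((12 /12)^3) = 3205 /9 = 356.11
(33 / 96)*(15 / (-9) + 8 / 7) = -121 / 672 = -0.18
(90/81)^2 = 1.23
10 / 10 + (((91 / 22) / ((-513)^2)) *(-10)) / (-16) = 46318199 / 46317744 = 1.00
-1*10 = -10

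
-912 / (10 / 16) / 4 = -1824 / 5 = -364.80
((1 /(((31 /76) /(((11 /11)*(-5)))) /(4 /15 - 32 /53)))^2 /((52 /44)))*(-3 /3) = -14.45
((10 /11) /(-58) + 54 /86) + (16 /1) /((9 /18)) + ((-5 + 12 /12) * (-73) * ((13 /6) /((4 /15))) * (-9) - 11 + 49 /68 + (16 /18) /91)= -16294686658475 /763927164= -21330.16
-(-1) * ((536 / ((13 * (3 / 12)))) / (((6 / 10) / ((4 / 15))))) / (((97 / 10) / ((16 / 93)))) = 1372160 / 1055457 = 1.30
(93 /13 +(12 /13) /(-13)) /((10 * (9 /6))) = 0.47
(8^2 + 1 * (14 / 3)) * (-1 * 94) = -19364 / 3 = -6454.67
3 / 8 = 0.38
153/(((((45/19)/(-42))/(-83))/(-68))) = -76566504/5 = -15313300.80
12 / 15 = 4 / 5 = 0.80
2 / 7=0.29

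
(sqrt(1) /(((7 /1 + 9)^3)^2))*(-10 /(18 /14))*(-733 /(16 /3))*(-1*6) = -25655 /67108864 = -0.00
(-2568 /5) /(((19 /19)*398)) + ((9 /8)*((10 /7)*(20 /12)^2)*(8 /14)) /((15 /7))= -2089 /20895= -0.10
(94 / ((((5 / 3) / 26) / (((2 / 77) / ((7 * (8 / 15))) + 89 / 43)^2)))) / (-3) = -22648191078851 / 10743466580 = -2108.09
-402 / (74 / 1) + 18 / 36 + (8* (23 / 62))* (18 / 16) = -1.59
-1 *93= -93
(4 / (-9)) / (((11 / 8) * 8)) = -4 / 99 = -0.04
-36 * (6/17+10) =-6336/17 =-372.71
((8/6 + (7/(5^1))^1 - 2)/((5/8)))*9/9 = 88/75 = 1.17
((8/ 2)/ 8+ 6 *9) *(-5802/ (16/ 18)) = -2845881/ 8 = -355735.12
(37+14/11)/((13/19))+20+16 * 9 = 31451/143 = 219.94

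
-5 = -5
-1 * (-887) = 887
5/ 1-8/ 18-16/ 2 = -31/ 9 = -3.44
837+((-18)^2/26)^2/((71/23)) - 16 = 10454791/11999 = 871.31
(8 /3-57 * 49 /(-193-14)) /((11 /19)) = 21185 /759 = 27.91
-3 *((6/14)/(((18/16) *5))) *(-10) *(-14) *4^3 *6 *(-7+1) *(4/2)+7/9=1327111/9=147456.78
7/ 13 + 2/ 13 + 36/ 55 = 963/ 715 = 1.35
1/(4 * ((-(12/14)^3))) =-343/864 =-0.40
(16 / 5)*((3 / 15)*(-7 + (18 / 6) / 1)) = -64 / 25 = -2.56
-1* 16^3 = -4096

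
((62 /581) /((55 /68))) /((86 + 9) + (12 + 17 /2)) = 8432 /7381605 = 0.00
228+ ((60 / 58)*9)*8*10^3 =2166612 / 29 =74710.76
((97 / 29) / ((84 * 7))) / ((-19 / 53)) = -5141 / 323988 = -0.02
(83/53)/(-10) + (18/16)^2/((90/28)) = 2011/8480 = 0.24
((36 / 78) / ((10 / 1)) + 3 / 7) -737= -335119 / 455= -736.53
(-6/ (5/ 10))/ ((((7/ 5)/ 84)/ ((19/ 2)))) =-6840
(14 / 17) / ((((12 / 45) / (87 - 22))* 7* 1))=975 / 34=28.68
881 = 881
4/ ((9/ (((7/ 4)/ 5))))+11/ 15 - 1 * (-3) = 35/ 9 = 3.89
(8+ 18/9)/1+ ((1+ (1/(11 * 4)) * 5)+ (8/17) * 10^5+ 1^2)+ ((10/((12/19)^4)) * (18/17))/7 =35497901143/753984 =47080.44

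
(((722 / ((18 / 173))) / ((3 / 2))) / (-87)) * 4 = -499624 / 2349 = -212.70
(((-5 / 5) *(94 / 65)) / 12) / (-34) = 47 / 13260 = 0.00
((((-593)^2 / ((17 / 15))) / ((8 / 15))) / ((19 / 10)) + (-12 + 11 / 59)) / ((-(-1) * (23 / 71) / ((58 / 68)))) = 48056652011209 / 59610296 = 806180.40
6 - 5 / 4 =19 / 4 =4.75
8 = 8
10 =10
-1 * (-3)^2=-9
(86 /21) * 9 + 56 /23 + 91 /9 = 71585 /1449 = 49.40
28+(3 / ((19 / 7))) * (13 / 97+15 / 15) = 53914 / 1843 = 29.25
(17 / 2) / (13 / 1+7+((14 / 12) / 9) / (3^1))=81 / 191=0.42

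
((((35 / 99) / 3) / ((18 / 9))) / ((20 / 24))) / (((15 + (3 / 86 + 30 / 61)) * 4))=18361 / 16127694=0.00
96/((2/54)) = 2592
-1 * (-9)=9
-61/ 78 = -0.78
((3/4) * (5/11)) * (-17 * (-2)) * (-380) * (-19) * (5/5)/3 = 306850/11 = 27895.45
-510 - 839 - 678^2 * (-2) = 918019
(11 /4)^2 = 121 /16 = 7.56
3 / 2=1.50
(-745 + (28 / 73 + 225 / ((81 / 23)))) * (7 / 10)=-1565333 / 3285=-476.51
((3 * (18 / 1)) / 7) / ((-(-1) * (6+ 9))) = 18 / 35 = 0.51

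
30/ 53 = 0.57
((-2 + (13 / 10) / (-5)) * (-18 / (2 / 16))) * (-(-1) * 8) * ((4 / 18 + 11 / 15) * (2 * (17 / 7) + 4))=19280512 / 875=22034.87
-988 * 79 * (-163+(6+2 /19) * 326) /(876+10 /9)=-641815434 /3947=-162608.42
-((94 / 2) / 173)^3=-103823 / 5177717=-0.02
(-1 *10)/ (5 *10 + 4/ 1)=-5/ 27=-0.19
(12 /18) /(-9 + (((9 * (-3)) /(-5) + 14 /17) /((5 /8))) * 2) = 850 /13917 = 0.06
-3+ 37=34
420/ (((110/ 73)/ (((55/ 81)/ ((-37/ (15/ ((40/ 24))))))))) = -5110/ 111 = -46.04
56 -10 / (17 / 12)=832 / 17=48.94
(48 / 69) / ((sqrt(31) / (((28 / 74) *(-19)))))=-4256 *sqrt(31) / 26381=-0.90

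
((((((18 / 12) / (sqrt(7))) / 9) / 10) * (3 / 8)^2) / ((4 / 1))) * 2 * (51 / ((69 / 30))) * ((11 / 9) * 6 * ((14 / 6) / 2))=187 * sqrt(7) / 5888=0.08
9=9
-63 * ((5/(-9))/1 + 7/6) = -77/2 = -38.50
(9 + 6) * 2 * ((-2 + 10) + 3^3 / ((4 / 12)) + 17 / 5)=2772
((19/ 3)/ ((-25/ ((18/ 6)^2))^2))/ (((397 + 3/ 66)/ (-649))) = -7324614/ 5459375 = -1.34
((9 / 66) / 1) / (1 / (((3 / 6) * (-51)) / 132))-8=-15539 / 1936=-8.03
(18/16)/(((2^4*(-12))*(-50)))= 3/25600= 0.00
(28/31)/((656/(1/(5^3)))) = 7/635500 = 0.00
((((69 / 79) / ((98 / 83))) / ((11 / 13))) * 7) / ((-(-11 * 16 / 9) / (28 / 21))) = 223353 / 535304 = 0.42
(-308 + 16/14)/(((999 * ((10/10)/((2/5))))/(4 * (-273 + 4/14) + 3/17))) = 134.01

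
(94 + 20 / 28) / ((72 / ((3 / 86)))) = 221 / 4816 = 0.05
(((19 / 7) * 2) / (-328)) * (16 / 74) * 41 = -38 / 259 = -0.15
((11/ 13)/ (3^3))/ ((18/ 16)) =88/ 3159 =0.03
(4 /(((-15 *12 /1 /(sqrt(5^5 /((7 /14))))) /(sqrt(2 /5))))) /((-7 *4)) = 5 /126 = 0.04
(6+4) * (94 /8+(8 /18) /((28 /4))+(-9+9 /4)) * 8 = 25520 /63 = 405.08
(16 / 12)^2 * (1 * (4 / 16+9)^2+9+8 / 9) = 13745 / 81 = 169.69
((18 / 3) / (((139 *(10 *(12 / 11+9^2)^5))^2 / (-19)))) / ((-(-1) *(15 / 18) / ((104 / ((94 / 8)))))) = -205009404046304 / 4546450480418656411568671835341225875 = -0.00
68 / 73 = 0.93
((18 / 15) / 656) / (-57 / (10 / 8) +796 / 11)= 33 / 482816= 0.00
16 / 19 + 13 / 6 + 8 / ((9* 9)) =9565 / 3078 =3.11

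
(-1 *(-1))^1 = 1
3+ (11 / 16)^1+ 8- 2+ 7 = 267 / 16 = 16.69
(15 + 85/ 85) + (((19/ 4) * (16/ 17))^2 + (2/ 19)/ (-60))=5927711/ 164730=35.98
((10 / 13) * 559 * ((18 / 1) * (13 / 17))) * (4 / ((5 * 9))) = 8944 / 17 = 526.12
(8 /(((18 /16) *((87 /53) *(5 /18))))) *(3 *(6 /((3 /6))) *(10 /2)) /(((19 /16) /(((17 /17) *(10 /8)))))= 1628160 /551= 2954.92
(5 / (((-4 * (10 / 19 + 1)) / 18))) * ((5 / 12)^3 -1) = 152285 / 11136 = 13.68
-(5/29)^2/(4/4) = -25/841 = -0.03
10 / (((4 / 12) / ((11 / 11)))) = 30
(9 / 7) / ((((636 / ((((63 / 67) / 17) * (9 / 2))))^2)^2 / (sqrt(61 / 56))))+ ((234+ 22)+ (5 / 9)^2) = 234365481 * sqrt(854) / 217579670142128074276864+ 20761 / 81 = 256.31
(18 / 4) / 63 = 1 / 14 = 0.07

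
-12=-12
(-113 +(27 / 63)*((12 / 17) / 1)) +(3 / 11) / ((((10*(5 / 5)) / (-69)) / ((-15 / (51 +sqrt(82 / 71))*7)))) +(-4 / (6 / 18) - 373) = -238641180555 / 483254002 - 4347*sqrt(5822) / 4060958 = -493.90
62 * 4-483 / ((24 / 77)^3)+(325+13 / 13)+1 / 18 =-23618855 / 1536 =-15376.86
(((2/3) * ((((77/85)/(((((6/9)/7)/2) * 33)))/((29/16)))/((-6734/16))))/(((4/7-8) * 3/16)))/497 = 7168/9849319155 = 0.00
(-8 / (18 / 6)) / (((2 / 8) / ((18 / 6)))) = -32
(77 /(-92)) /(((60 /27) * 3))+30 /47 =44343 /86480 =0.51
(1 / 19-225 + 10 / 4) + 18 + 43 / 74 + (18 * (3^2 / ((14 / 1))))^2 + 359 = 289.03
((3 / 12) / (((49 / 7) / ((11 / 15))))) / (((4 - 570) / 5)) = -11 / 47544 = -0.00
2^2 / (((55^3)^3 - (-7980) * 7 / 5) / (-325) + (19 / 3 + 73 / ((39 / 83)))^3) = -219700 / 778306720508117243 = -0.00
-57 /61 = -0.93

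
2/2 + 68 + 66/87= 2023/29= 69.76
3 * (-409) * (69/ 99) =-9407/ 11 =-855.18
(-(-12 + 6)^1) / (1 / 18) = 108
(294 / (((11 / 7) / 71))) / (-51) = -48706 / 187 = -260.46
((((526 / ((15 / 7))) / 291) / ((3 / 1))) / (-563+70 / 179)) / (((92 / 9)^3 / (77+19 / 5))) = -299550951 / 7923620046200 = -0.00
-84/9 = -28/3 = -9.33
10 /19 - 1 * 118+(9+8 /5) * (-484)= -5247.87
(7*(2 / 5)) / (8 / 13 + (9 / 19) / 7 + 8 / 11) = 266266 / 134115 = 1.99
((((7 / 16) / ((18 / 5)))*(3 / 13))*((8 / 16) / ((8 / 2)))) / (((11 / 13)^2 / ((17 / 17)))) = 455 / 92928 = 0.00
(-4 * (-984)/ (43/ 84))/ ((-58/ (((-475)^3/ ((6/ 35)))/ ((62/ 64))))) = 3307135440000000/ 38657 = 85550752515.72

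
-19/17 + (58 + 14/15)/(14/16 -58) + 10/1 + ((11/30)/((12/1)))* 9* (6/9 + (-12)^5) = -68420.77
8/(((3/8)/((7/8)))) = 56/3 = 18.67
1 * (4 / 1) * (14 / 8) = 7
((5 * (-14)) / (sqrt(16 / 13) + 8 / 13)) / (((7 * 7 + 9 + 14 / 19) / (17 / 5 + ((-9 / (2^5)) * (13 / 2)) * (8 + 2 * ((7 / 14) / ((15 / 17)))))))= -7356895 / 642816 + 7356895 * sqrt(13) / 1285632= 9.19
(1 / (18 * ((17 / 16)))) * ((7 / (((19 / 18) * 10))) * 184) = 10304 / 1615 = 6.38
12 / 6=2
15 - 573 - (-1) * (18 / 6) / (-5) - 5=-2818 / 5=-563.60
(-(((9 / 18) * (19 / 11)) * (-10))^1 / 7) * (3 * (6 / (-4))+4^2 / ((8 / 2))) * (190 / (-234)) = 9025 / 18018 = 0.50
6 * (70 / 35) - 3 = 9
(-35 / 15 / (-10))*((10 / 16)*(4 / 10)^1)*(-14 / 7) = -7 / 60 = -0.12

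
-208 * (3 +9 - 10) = -416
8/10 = 4/5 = 0.80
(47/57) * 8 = 376/57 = 6.60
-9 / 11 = -0.82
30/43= 0.70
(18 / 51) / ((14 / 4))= 12 / 119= 0.10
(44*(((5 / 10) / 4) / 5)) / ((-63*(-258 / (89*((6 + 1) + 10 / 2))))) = 979 / 13545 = 0.07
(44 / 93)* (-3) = -44 / 31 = -1.42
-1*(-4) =4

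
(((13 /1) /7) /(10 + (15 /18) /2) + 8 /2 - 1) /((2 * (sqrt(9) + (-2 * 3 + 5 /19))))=-52839 /91000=-0.58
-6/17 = -0.35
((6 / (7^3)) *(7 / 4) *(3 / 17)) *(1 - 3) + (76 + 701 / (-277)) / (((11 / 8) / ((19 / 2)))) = 1288353685 / 2538151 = 507.60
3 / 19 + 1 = 22 / 19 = 1.16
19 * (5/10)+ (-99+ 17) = -145/2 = -72.50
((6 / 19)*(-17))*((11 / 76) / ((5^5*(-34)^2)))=-33 / 153425000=-0.00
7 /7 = 1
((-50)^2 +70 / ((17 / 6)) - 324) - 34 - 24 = 36426 / 17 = 2142.71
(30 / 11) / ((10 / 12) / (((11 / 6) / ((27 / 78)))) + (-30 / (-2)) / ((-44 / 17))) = -104 / 215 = -0.48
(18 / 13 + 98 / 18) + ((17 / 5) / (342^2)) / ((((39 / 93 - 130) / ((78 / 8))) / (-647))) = 21395068837 / 3132295920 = 6.83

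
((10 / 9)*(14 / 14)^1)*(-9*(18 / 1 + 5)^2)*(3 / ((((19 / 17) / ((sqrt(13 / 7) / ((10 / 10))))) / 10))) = -2697900*sqrt(91) / 133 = -193506.21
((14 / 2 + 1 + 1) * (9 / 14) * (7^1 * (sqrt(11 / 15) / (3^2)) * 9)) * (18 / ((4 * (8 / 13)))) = 3159 * sqrt(165) / 160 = 253.61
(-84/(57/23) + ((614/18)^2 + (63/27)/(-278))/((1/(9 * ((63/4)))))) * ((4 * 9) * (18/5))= 21371126.25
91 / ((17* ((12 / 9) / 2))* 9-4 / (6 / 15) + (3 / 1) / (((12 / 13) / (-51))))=-364 / 295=-1.23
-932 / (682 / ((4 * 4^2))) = -29824 / 341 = -87.46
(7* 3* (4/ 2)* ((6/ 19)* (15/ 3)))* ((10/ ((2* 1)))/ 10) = 630/ 19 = 33.16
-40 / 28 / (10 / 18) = -18 / 7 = -2.57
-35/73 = -0.48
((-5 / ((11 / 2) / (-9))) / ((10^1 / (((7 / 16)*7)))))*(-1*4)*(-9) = 3969 / 44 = 90.20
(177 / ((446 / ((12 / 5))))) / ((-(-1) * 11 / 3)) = 3186 / 12265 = 0.26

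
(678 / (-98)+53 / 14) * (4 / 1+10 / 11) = -8289 / 539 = -15.38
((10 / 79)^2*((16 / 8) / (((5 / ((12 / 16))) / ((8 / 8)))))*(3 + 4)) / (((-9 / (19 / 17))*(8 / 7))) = -4655 / 1273164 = -0.00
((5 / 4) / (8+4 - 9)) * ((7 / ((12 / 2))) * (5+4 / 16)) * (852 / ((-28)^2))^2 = 75615 / 25088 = 3.01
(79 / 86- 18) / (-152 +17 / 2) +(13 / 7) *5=116064 / 12341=9.40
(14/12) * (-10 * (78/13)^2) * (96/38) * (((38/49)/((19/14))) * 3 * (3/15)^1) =-6912/19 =-363.79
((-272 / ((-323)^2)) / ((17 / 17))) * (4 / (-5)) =64 / 30685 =0.00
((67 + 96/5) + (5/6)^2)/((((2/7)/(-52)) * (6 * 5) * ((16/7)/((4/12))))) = -76.88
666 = 666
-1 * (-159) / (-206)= -159 / 206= -0.77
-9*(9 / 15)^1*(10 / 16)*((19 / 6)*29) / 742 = -4959 / 11872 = -0.42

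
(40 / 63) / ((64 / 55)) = 275 / 504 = 0.55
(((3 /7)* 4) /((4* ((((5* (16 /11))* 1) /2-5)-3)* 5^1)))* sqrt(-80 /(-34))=-11* sqrt(170) /4760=-0.03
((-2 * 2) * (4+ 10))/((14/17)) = -68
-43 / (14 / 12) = -258 / 7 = -36.86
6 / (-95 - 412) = -2 / 169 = -0.01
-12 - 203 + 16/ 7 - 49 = -1832/ 7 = -261.71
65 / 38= 1.71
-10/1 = -10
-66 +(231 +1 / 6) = 991 / 6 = 165.17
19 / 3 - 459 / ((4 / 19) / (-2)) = 26201 / 6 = 4366.83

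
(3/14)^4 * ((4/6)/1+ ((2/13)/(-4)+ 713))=1502901/998816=1.50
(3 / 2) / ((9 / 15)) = 5 / 2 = 2.50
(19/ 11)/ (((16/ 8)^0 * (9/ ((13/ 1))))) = 247/ 99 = 2.49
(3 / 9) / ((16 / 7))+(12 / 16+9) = 475 / 48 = 9.90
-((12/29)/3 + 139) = -4035/29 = -139.14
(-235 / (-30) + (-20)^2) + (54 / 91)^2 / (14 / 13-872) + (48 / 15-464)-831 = -10625452147 / 12020190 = -883.97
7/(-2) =-7/2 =-3.50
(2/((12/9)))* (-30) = -45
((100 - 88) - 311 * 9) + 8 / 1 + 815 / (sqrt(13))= -2779 + 815 * sqrt(13) / 13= -2552.96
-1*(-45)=45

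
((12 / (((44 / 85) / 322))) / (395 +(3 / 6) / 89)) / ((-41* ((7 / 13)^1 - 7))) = 98345 / 1378707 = 0.07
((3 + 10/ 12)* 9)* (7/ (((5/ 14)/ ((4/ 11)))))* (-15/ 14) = -2898/ 11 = -263.45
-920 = -920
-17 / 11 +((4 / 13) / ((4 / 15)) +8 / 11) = 48 / 143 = 0.34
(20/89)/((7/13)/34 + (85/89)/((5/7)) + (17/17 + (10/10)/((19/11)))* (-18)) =-167960/20231321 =-0.01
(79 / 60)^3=2.28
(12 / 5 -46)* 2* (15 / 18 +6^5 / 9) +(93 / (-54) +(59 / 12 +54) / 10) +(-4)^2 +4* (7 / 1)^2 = -27071027 / 360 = -75197.30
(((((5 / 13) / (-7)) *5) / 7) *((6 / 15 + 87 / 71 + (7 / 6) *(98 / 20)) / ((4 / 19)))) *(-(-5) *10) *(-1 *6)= 74282875 / 180908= 410.61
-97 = -97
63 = 63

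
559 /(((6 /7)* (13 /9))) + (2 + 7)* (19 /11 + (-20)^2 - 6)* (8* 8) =5024589 /22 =228390.41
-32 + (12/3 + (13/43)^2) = -51603/1849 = -27.91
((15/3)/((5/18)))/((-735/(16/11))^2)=512/7263025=0.00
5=5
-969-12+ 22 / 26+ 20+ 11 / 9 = -112195 / 117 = -958.93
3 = 3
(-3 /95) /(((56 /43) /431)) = -10.45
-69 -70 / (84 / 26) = -272 / 3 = -90.67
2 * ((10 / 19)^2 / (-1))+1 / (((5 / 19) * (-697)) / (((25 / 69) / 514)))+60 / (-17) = -36439930655 / 8923848522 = -4.08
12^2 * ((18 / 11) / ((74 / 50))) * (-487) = -31557600 / 407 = -77537.10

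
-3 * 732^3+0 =-1176669504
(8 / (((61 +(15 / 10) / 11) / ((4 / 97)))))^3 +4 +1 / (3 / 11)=51075179397517367 / 6661979784883875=7.67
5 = 5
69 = 69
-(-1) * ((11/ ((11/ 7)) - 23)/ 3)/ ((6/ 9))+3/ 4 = -29/ 4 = -7.25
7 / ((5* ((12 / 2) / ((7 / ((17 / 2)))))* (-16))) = -49 / 4080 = -0.01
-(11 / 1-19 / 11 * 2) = -83 / 11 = -7.55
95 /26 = 3.65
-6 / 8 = -0.75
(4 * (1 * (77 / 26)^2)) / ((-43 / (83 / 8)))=-492107 / 58136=-8.46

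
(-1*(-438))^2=191844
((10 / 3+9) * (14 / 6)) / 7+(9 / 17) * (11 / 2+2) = 2473 / 306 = 8.08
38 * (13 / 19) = 26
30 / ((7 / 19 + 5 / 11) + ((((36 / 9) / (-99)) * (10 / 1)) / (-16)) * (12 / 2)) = 18810 / 611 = 30.79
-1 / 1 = -1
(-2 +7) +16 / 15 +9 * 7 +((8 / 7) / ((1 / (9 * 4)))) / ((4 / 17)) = 25612 / 105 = 243.92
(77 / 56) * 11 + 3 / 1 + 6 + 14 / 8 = 207 / 8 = 25.88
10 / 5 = 2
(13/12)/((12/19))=247/144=1.72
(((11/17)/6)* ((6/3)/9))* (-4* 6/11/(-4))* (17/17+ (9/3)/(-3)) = 0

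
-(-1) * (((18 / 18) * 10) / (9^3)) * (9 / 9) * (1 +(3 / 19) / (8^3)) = 0.01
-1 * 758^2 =-574564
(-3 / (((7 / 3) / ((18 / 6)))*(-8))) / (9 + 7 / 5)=135 / 2912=0.05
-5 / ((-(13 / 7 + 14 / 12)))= 210 / 127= 1.65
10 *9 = 90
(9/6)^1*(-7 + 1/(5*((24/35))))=-161/16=-10.06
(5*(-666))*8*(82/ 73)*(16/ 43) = -11134.65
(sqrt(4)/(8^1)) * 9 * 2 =9/2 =4.50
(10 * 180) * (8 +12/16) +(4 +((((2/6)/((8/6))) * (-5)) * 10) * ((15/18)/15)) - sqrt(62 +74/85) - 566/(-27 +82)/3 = 31184753/1980 - 4 * sqrt(28390)/85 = 15741.95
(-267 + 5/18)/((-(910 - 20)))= 4801/16020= 0.30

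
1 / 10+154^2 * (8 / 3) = 1897283 / 30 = 63242.77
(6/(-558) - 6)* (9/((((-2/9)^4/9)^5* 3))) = -401304975119745597122569191/32505856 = -12345620897346791824.91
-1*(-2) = 2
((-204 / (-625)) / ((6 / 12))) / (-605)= -408 / 378125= -0.00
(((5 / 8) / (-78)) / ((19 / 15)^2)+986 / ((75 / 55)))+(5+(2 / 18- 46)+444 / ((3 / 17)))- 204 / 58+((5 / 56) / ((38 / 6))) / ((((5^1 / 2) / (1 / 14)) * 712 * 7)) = 38225150553596633 / 11965343382720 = 3194.66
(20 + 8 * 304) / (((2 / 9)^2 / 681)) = 33813693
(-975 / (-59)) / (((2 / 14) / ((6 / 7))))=5850 / 59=99.15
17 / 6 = 2.83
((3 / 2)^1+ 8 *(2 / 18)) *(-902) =-2154.78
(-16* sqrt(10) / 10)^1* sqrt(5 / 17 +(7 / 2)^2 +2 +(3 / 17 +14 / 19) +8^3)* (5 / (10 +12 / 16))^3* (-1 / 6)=1.95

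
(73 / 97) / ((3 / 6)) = 146 / 97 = 1.51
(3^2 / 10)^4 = 6561 / 10000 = 0.66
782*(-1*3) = -2346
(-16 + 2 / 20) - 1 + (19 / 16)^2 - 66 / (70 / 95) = -105.06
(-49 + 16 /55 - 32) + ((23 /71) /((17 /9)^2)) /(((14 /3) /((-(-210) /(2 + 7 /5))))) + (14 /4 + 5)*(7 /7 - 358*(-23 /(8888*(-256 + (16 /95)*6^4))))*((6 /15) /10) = -21994261679825549 /277790358630400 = -79.18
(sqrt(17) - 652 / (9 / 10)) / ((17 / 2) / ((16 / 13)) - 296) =2.49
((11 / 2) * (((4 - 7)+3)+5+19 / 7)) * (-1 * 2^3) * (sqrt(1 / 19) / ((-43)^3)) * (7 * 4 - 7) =7128 * sqrt(19) / 1510633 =0.02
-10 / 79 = -0.13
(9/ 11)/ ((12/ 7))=21/ 44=0.48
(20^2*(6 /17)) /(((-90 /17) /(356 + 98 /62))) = -295600 /31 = -9535.48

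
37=37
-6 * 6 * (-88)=3168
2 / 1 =2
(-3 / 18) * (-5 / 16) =5 / 96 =0.05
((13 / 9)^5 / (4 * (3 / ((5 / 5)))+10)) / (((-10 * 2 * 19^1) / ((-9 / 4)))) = 371293 / 219399840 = 0.00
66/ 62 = 1.06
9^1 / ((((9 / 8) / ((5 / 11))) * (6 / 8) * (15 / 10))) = 320 / 99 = 3.23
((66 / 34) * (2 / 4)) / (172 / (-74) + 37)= 1221 / 43622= 0.03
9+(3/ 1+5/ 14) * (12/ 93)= 2047/ 217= 9.43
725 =725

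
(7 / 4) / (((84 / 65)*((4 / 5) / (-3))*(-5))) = 65 / 64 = 1.02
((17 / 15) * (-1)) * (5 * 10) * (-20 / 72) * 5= 2125 / 27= 78.70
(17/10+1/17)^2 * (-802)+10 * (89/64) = -570381691/231200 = -2467.05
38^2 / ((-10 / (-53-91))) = 103968 / 5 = 20793.60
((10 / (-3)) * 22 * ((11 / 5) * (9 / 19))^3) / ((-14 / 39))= 231.19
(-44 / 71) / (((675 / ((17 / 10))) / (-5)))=374 / 47925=0.01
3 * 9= 27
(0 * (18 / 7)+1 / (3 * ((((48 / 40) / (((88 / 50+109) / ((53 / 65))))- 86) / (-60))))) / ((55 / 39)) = 155987 / 945824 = 0.16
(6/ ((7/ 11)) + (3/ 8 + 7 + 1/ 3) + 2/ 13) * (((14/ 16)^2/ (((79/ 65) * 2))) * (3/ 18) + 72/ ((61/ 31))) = 5121198619207/ 8082966528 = 633.58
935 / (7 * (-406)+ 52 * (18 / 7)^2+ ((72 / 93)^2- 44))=-44028215 / 119679702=-0.37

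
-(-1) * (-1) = -1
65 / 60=13 / 12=1.08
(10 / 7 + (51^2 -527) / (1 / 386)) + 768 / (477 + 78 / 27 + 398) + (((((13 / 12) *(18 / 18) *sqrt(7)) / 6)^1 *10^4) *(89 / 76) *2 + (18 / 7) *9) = 723125 *sqrt(7) / 171 + 44278200504 / 55307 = 811777.80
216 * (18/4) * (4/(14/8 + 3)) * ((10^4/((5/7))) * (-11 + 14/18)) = -2225664000/19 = -117140210.53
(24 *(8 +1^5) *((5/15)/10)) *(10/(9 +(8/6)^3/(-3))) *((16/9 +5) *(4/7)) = 158112/4655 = 33.97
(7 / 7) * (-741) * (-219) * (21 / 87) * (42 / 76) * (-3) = -3766581 / 58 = -64941.05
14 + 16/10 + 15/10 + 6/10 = 177/10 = 17.70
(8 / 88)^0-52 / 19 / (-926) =8823 / 8797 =1.00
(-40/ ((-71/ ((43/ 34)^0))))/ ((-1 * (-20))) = 2/ 71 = 0.03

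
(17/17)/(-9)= -1/9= -0.11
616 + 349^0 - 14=603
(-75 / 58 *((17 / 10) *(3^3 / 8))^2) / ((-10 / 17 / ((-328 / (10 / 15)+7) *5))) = -5211194535 / 29696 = -175484.73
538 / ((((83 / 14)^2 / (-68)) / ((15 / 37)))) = -421.97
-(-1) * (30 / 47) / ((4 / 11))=165 / 94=1.76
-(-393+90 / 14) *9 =3479.14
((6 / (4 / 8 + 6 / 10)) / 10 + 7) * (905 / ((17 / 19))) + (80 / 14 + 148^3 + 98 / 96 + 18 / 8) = 204168373657 / 62832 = 3249432.99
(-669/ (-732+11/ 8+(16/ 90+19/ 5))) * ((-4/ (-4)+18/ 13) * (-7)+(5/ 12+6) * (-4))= -132622560/ 3400709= -39.00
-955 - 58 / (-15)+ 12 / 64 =-228227 / 240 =-950.95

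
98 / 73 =1.34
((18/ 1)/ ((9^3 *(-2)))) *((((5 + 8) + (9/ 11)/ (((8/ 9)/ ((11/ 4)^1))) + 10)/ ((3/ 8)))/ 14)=-817/ 13608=-0.06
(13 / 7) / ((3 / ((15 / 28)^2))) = 0.18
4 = 4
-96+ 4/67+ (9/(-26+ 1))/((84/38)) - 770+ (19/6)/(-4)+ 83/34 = -4135373351/4783800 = -864.45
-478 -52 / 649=-310274 / 649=-478.08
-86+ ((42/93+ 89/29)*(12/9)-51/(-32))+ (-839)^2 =20248106169/28768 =703841.29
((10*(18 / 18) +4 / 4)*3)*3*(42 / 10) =2079 / 5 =415.80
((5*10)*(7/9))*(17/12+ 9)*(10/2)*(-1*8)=-437500/27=-16203.70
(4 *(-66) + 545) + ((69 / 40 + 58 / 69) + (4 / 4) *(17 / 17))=785401 / 2760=284.57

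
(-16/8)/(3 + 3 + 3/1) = -2/9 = -0.22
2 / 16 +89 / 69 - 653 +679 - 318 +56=-129491 / 552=-234.59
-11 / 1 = -11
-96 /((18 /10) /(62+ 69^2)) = -771680 /3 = -257226.67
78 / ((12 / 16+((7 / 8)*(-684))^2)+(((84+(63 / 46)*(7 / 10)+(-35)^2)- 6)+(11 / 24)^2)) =0.00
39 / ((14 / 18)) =351 / 7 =50.14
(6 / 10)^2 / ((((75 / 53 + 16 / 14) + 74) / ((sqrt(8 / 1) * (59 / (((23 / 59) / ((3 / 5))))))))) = 69738354 * sqrt(2) / 81658625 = 1.21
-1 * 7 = -7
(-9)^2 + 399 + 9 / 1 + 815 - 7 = 1297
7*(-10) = -70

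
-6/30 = -1/5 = -0.20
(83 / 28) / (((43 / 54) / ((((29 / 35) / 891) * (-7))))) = -0.02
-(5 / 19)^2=-25 / 361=-0.07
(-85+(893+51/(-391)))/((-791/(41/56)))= -761821/1018808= -0.75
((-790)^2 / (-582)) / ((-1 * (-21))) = -312050 / 6111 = -51.06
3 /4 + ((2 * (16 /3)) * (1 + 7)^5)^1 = 4194313 /12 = 349526.08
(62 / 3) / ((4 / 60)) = 310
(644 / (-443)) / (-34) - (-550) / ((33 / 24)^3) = 192832562 / 911251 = 211.61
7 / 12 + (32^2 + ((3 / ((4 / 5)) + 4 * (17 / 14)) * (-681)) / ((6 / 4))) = -2883.06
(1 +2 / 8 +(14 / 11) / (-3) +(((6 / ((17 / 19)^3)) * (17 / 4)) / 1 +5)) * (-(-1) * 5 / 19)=7901615 / 724812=10.90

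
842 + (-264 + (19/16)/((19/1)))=578.06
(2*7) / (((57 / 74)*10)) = 518 / 285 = 1.82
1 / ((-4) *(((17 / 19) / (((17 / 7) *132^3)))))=-1560692.57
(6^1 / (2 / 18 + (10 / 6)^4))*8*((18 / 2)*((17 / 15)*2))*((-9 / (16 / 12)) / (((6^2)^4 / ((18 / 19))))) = -459 / 963680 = -0.00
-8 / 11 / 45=-0.02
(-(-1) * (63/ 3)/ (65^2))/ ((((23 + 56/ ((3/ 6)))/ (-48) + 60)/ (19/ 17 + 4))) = 9744/ 21906625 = 0.00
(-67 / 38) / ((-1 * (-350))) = -67 / 13300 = -0.01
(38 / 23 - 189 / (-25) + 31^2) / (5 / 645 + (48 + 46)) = 10.32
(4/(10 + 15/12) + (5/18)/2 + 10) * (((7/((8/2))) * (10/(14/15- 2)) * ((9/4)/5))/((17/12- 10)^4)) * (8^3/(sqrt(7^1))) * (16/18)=-104454144 * sqrt(7)/112550881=-2.46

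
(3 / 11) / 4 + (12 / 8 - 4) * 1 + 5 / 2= 3 / 44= 0.07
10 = 10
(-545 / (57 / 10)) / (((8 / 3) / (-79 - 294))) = 1016425 / 76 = 13374.01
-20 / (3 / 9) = -60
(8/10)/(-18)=-2/45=-0.04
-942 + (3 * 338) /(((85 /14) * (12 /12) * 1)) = -65874 /85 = -774.99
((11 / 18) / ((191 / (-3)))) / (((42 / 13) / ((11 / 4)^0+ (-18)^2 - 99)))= -16159 / 24066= -0.67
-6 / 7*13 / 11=-78 / 77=-1.01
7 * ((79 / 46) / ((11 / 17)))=9401 / 506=18.58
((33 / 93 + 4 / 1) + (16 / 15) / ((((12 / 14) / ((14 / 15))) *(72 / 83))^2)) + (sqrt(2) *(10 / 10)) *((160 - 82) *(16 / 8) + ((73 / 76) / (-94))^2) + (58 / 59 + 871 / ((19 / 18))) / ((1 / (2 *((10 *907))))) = 7961736145 *sqrt(2) / 51036736 + 5125310824009375739 / 342001966500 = 14986423.41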